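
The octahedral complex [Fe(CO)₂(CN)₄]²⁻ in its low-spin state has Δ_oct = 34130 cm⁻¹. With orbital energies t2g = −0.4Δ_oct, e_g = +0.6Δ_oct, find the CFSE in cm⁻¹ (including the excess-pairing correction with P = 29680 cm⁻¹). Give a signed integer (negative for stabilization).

Ligand charges: 2×(+0) from CO and 4×(-1) from CN⁻ sum to -4; with overall charge -2, Fe is +2.
Fe is in group 8, so Fe²⁺ is d⁶ (8 − 2 = 6).
Configuration: t2g^6 e_g^0.
Orbital CFSE = 6(-0.4) + 0(0.6) = -2.4Δ_oct = -2.4 × 34130 = -81912 cm⁻¹.
High-spin d⁶ would be t2g^4 e_g^2 with 1 pair; low-spin has 3, so 2 excess pairs cost +2P = +59360 cm⁻¹.
Combining: -81912 + 59360 = -22552 cm⁻¹.

-22552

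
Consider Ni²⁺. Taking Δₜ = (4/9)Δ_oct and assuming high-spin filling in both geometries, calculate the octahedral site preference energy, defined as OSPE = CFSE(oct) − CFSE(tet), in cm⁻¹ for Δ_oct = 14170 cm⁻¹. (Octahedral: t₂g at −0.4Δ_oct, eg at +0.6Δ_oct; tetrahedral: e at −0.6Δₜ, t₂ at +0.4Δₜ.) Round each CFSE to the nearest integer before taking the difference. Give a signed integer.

Ni sits in group 10; removing 2 electrons leaves Ni²⁺ with 10 − 2 = 8 d electrons.
Octahedral (high-spin): t₂g⁶ eg², CFSE = 6(−0.4) + 2(+0.6) = -1.2Δ_oct = -1.2 × 14170 = -17004 cm⁻¹.
Tetrahedral e⁴ t₂⁴ gives -0.8Δₜ = -0.8 × (4/9) × 14170 = -5038 cm⁻¹.
OSPE = -17004 − (-5038) = -11966 cm⁻¹.

-11966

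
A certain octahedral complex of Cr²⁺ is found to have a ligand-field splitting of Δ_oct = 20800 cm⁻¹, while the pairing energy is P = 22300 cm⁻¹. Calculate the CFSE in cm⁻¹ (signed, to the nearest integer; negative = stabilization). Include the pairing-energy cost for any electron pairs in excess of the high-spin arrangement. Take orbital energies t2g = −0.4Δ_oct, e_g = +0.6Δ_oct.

-12480

Cr²⁺: group 6, so d-count = 6 − 2 = 4.
Since Δ_oct = 20800 cm⁻¹ < P = 22300 cm⁻¹, the complex adopts the high-spin configuration.
Filling d⁴ accordingly: t2g^3 e_g^1.
Orbital CFSE = -0.6Δ_oct = -0.6 × 20800 = -12480 cm⁻¹.
High-spin has no excess pairs, so no pairing correction applies.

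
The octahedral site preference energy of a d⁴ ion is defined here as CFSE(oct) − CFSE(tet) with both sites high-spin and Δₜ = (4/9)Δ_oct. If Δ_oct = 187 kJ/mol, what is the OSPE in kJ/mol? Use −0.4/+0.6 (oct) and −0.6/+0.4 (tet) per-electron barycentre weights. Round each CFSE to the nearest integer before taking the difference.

-79

Octahedral high-spin t2g^3 e_g^1: CFSE = -0.6 × 187 = -112 kJ/mol.
Tetrahedral e^2 t2^2 gives -0.4Δₜ = -0.4 × (4/9) × 187 = -33 kJ/mol.
Subtracting, OSPE = -112 − (-33) = -79 kJ/mol.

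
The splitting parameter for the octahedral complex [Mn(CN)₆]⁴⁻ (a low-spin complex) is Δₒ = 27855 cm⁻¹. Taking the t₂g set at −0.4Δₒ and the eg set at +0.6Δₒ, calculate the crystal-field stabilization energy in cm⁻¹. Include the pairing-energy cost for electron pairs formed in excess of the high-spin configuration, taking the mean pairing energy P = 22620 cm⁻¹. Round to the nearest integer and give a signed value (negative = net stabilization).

Each CN⁻ contributes -1; 6 × (-1) = -6. With overall charge -4, Mn is in the +2 oxidation state.
Mn is in group 7, so Mn²⁺ is d⁵ (7 − 2 = 5).
Configuration: t₂g⁵ eg⁰.
Orbital CFSE = 5(-0.4) + 0(0.6) = -2.0Δₒ = -2.0 × 27855 = -55710 cm⁻¹.
Pairing penalty: 2 pairs vs 0 in the high-spin reference → 2 extra × P = 45240 cm⁻¹.
Net CFSE = -55710 + 45240 = -10470 cm⁻¹.

-10470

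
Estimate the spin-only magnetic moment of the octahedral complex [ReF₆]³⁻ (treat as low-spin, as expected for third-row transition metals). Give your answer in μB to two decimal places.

Each F⁻ contributes -1; 6 × (-1) = -6. With overall charge -3, Re is in the +3 oxidation state.
Re is in group 7, so Re³⁺ is d⁴ (7 − 3 = 4).
Configuration: t2g^4 e_g^0 → 2 unpaired electrons.
μ(spin-only) = √[2(2+2)] = √8 ≈ 2.83 μB.

2.83 μB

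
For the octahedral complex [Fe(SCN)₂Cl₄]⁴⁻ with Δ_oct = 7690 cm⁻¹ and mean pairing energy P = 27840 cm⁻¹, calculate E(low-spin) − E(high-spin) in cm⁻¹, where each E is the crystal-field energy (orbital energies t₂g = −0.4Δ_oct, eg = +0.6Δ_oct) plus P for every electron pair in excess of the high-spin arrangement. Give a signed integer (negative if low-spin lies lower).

40300

Ligand charges: 2×(-1) from SCN⁻ and 4×(-1) from Cl⁻ sum to -6; with overall charge -4, Fe is +2.
Fe sits in group 8; removing 2 electrons leaves Fe²⁺ with 8 − 2 = 6 d electrons.
High-spin: t₂g⁴ eg², CFSE = -0.4Δ_oct = -3076 cm⁻¹.
For low-spin the configuration is t₂g⁶ eg⁰: orbital energy -2.4 × 7690 = -18456 cm⁻¹, and 2 additional pairs relative to high-spin add 55680 cm⁻¹, giving 37224 cm⁻¹.
E(LS) − E(HS) = 37224 − (-3076) = 40300 cm⁻¹.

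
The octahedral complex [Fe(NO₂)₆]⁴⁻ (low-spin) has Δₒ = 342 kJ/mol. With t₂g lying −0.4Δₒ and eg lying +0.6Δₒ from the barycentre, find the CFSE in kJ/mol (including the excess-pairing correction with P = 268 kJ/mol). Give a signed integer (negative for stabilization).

-285

Each NO₂⁻ contributes -1; 6 × (-1) = -6. With overall charge -4, Fe is in the +2 oxidation state.
Fe²⁺: group 8, so d-count = 8 − 2 = 6.
The d⁶ electrons fill as t₂g⁶ eg⁰.
Orbital CFSE = 6(-0.4) + 0(0.6) = -2.4Δₒ = -2.4 × 342 = -821 kJ/mol.
High-spin d⁶ would be t₂g⁴ eg² with 1 pair; low-spin has 3, so 2 excess pairs cost +2P = +536 kJ/mol.
Combining: -821 + 536 = -285 kJ/mol.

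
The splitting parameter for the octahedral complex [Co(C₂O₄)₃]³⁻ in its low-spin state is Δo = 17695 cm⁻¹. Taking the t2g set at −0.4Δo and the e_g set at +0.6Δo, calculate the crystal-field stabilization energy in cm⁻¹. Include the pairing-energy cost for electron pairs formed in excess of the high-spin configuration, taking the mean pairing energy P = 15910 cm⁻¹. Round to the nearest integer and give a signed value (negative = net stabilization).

-10648

Each C₂O₄²⁻ contributes -2; 3 × (-2) = -6. With overall charge -3, Co is in the +3 oxidation state.
Co sits in group 9; removing 3 electrons leaves Co³⁺ with 9 − 3 = 6 d electrons.
Electron filling gives t2g^6 e_g^0.
Orbital CFSE = 6(-0.4) + 0(0.6) = -2.4Δo = -2.4 × 17695 = -42468 cm⁻¹.
Pairing penalty: 3 pairs vs 1 in the high-spin reference → 2 extra × P = 31820 cm⁻¹.
Overall CFSE = -42468 + 31820 = -10648 cm⁻¹.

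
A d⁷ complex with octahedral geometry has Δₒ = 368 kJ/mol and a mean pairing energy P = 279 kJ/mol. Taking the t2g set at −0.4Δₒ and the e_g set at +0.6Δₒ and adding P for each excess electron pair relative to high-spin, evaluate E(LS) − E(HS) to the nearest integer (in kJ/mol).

In the high-spin limit (t2g^5 e_g^2) the orbital term is -0.8Δₒ = -294 kJ/mol, with no excess pairing.
Low-spin: t2g^6 e_g^1, orbital CFSE = -1.8Δₒ = -662 kJ/mol; plus 1 excess pair × P = +279 kJ/mol; total -383 kJ/mol.
E(LS) − E(HS) = -383 − (-294) = -89 kJ/mol.

-89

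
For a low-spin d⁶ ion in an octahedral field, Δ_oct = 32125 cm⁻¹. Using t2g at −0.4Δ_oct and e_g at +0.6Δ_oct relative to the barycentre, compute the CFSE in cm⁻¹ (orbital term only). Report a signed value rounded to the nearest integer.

-77100

Configuration: t2g^6 e_g^0.
Orbital CFSE = 6(-0.4) + 0(0.6) = -2.4Δ_oct = -2.4 × 32125 = -77100 cm⁻¹.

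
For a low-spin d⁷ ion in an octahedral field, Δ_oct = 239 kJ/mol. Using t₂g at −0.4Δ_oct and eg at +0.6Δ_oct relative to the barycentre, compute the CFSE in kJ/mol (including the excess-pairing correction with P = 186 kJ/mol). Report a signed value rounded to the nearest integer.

The d⁷ electrons fill as t₂g⁶ eg¹.
Orbital CFSE = 6(-0.4) + 1(0.6) = -1.8Δ_oct = -1.8 × 239 = -430 kJ/mol.
Relative to high-spin t₂g⁵ eg² (2 paired), the low-spin configuration has 1 additional pair, contributing +1 × 186 = +186 kJ/mol.
Combining: -430 + 186 = -244 kJ/mol.

-244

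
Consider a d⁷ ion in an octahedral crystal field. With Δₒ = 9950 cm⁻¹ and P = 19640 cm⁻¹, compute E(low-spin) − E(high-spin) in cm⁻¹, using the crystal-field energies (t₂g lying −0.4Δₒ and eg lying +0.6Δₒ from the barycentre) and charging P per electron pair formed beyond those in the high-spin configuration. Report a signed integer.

High-spin d⁷ fills as t₂g⁵ eg² with CFSE 5(−0.4) + 2(+0.6) = -0.8Δₒ = -7960 cm⁻¹.
For low-spin the configuration is t₂g⁶ eg¹: orbital energy -1.8 × 9950 = -17910 cm⁻¹, and 1 additional pair relative to high-spin adds 19640 cm⁻¹, giving 1730 cm⁻¹.
E(LS) − E(HS) = 1730 − (-7960) = 9690 cm⁻¹.

9690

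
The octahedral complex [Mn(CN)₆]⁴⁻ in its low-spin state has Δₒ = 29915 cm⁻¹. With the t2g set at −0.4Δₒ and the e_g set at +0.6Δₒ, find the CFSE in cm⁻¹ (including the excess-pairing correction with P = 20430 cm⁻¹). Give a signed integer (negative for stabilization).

-18970

Each CN⁻ contributes -1; 6 × (-1) = -6. With overall charge -4, Mn is in the +2 oxidation state.
Mn is in group 7, so Mn²⁺ is d⁵ (7 − 2 = 5).
Configuration: t2g^5 e_g^0.
The orbital stabilization is -2.0Δₒ = -2.0 × 29915 = -59830 cm⁻¹.
Relative to high-spin t2g^3 e_g^2 (0 paired), the low-spin configuration has 2 additional pairs, contributing +2 × 20430 = +40860 cm⁻¹.
Net CFSE = -59830 + 40860 = -18970 cm⁻¹.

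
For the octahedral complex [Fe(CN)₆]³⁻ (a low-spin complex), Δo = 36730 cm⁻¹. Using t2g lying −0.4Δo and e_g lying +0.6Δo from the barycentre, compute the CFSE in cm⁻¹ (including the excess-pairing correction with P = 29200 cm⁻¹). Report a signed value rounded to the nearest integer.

Each CN⁻ contributes -1; 6 × (-1) = -6. With overall charge -3, Fe is in the +3 oxidation state.
Group 8 minus oxidation state +3 gives a d⁵ configuration for Fe³⁺.
Configuration: t2g^5 e_g^0.
CFSE(orbital) = 5×(-0.4Δo) + 0×(0.6Δo) = -2.0Δo; with Δo = 36730 cm⁻¹ that is -73460 cm⁻¹.
Pairing penalty: 2 pairs vs 0 in the high-spin reference → 2 extra × P = 58400 cm⁻¹.
Overall CFSE = -73460 + 58400 = -15060 cm⁻¹.

-15060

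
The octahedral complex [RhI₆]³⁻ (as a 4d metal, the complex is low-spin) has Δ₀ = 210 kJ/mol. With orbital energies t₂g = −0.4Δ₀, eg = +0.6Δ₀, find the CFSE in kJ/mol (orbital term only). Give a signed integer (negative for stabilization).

Each I⁻ contributes -1; 6 × (-1) = -6. With overall charge -3, Rh is in the +3 oxidation state.
Rh is in group 9, so Rh³⁺ is d⁶ (9 − 3 = 6).
The d⁶ electrons fill as t₂g⁶ eg⁰.
Orbital CFSE = 6(-0.4) + 0(0.6) = -2.4Δ₀ = -2.4 × 210 = -504 kJ/mol.

-504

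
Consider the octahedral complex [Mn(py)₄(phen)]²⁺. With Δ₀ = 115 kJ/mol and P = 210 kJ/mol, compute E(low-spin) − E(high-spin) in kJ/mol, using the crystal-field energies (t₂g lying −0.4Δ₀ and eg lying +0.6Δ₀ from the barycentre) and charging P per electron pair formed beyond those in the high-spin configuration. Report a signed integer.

190

Ligand charges: 4×(+0) from py and 1×(+0) from phen sum to +0; with overall charge +2, Mn is +2.
Mn sits in group 7; removing 2 electrons leaves Mn²⁺ with 7 − 2 = 5 d electrons.
High-spin: t₂g³ eg², CFSE = 0.0Δ₀ = 0 kJ/mol.
Low-spin t₂g⁵ eg⁰ gives -2.0Δ₀ = -230 kJ/mol, but forming 2 extra pairs costs 2P = 420 kJ/mol, so E(LS) = -230 + 420 = 190 kJ/mol.
The difference is 190 − (0) = 190 kJ/mol, so high-spin lies lower.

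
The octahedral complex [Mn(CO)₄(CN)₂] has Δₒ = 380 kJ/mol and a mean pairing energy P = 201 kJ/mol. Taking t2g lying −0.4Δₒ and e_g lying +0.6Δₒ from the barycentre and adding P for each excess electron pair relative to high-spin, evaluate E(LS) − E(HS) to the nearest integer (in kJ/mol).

-358

Ligand charges: 4×(+0) from CO and 2×(-1) from CN⁻ sum to -2; with overall charge +0, Mn is +2.
Mn²⁺: group 7, so d-count = 7 − 2 = 5.
High-spin: t2g^3 e_g^2, CFSE = 0.0Δₒ = 0 kJ/mol.
For low-spin the configuration is t2g^5 e_g^0: orbital energy -2.0 × 380 = -760 kJ/mol, and 2 additional pairs relative to high-spin add 402 kJ/mol, giving -358 kJ/mol.
The difference is -358 − (0) = -358 kJ/mol, so low-spin lies lower.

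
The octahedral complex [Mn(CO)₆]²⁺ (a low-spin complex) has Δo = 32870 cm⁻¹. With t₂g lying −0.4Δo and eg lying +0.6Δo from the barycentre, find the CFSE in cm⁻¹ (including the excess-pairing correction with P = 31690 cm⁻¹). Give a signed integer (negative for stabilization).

CO is neutral, so the +2 overall charge sits on Mn: oxidation state +2.
Mn sits in group 7; removing 2 electrons leaves Mn²⁺ with 7 − 2 = 5 d electrons.
Electron filling gives t₂g⁵ eg⁰.
Orbital CFSE = 5(-0.4) + 0(0.6) = -2.0Δo = -2.0 × 32870 = -65740 cm⁻¹.
Relative to high-spin t₂g³ eg² (0 paired), the low-spin configuration has 2 additional pairs, contributing +2 × 31690 = +63380 cm⁻¹.
Overall CFSE = -65740 + 63380 = -2360 cm⁻¹.

-2360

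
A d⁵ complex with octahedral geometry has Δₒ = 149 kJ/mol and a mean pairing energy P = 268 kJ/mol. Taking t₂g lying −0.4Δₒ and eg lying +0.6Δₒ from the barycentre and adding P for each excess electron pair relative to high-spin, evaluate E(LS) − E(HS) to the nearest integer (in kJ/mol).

238

High-spin: t₂g³ eg², CFSE = 0.0Δₒ = 0 kJ/mol.
Low-spin t₂g⁵ eg⁰ gives -2.0Δₒ = -298 kJ/mol, but forming 2 extra pairs costs 2P = 536 kJ/mol, so E(LS) = -298 + 536 = 238 kJ/mol.
E(LS) − E(HS) = 238 − (0) = 238 kJ/mol.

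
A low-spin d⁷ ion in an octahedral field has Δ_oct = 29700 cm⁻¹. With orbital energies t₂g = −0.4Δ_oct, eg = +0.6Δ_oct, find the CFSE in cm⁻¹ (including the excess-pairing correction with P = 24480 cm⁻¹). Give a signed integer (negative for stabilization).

The d⁷ electrons fill as t₂g⁶ eg¹.
Orbital CFSE = 6(-0.4) + 1(0.6) = -1.8Δ_oct = -1.8 × 29700 = -53460 cm⁻¹.
High-spin d⁷ would be t₂g⁵ eg² with 2 pairs; low-spin has 3, so 1 excess pair costs +1P = +24480 cm⁻¹.
Combining: -53460 + 24480 = -28980 cm⁻¹.

-28980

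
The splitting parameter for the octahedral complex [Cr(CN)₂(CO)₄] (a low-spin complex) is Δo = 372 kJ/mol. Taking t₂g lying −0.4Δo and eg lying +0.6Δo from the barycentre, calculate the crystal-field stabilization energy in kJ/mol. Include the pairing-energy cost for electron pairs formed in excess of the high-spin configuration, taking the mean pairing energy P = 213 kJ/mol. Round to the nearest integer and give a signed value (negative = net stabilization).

-382

Ligand charges: 2×(-1) from CN⁻ and 4×(+0) from CO sum to -2; with overall charge +0, Cr is +2.
Group 6 minus oxidation state +2 gives a d⁴ configuration for Cr²⁺.
The d⁴ electrons fill as t₂g⁴ eg⁰.
Orbital CFSE = 4(-0.4) + 0(0.6) = -1.6Δo = -1.6 × 372 = -595 kJ/mol.
Pairing penalty: 1 pair vs 0 in the high-spin reference → 1 extra × P = 213 kJ/mol.
Combining: -595 + 213 = -382 kJ/mol.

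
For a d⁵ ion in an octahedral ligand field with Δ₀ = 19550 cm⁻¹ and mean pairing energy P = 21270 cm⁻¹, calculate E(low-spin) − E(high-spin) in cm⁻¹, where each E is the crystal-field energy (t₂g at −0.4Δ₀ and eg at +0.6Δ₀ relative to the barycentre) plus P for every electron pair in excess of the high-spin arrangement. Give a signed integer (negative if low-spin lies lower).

3440

In the high-spin limit (t₂g³ eg²) the orbital term is 0.0Δ₀ = 0 cm⁻¹, with no excess pairing.
Low-spin t₂g⁵ eg⁰ gives -2.0Δ₀ = -39100 cm⁻¹, but forming 2 extra pairs costs 2P = 42540 cm⁻¹, so E(LS) = -39100 + 42540 = 3440 cm⁻¹.
E(LS) − E(HS) = 3440 − (0) = 3440 cm⁻¹.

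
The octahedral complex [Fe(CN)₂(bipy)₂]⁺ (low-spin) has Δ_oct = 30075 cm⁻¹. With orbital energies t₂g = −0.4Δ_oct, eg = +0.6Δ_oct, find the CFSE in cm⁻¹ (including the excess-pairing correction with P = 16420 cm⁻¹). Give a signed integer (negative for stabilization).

-27310

Ligand charges: 2×(-1) from CN⁻ and 2×(+0) from bipy sum to -2; with overall charge +1, Fe is +3.
Group 8 minus oxidation state +3 gives a d⁵ configuration for Fe³⁺.
Electron filling gives t₂g⁵ eg⁰.
Orbital CFSE = 5(-0.4) + 0(0.6) = -2.0Δ_oct = -2.0 × 30075 = -60150 cm⁻¹.
Pairing penalty: 2 pairs vs 0 in the high-spin reference → 2 extra × P = 32840 cm⁻¹.
Net CFSE = -60150 + 32840 = -27310 cm⁻¹.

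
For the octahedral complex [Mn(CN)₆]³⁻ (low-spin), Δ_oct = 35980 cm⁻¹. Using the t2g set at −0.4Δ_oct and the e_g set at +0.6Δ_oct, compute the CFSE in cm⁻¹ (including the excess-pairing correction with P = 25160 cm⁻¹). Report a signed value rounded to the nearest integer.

-32408

Each CN⁻ contributes -1; 6 × (-1) = -6. With overall charge -3, Mn is in the +3 oxidation state.
Mn³⁺: group 7, so d-count = 7 − 3 = 4.
Electron filling gives t2g^4 e_g^0.
The orbital stabilization is -1.6Δ_oct = -1.6 × 35980 = -57568 cm⁻¹.
High-spin d⁴ would be t2g^3 e_g^1 with 0 pairs; low-spin has 1, so 1 excess pair costs +1P = +25160 cm⁻¹.
Net CFSE = -57568 + 25160 = -32408 cm⁻¹.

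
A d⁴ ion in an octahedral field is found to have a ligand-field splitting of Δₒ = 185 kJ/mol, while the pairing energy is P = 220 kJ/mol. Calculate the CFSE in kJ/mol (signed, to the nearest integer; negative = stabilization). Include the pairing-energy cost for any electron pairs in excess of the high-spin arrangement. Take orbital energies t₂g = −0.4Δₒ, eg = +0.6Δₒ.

Δₒ < P, so pairing is avoided: the ground state is high-spin.
That gives t₂g³ eg¹.
Orbital CFSE = -0.6Δₒ = -0.6 × 185 = -111 kJ/mol.
High-spin has no excess pairs, so no pairing correction applies.

-111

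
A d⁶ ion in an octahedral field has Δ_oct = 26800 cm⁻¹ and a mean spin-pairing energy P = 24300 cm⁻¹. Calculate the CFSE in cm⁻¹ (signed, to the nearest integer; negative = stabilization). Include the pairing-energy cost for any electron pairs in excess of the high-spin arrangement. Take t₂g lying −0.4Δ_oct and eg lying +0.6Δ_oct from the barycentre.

-15720

Since Δ_oct = 26800 cm⁻¹ > P = 24300 cm⁻¹, the complex adopts the low-spin configuration.
That gives t₂g⁶ eg⁰.
Orbital CFSE = -2.4Δ_oct = -2.4 × 26800 = -64320 cm⁻¹.
Excess pairs vs high-spin: 3 − 1 = 2; pairing cost = +48600 cm⁻¹.
Net CFSE = -64320 + 48600 = -15720 cm⁻¹.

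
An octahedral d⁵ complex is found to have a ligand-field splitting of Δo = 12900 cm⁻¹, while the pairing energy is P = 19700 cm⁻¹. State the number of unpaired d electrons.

Here Δo < P (12900 < 19700), so the high-spin state is favoured.
Configuration: t₂g³ eg².
Unpaired electrons: 5.

5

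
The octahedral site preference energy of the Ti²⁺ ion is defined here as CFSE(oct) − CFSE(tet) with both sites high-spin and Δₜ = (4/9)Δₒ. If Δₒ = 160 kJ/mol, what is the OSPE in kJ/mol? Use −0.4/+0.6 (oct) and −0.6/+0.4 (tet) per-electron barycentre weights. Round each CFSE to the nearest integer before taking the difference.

Ti²⁺: group 4, so d-count = 4 − 2 = 2.
Octahedral high-spin t2g^2 e_g^0: CFSE = -0.8 × 160 = -128 kJ/mol.
In a tetrahedral site the filling is e^2 t2^0: CFSE(tet) = -1.2Δₜ = -1.2 × (4/9)(160) = -85 kJ/mol.
OSPE = CFSE(oct) − CFSE(tet) = -128 − (-85) = -43 kJ/mol.

-43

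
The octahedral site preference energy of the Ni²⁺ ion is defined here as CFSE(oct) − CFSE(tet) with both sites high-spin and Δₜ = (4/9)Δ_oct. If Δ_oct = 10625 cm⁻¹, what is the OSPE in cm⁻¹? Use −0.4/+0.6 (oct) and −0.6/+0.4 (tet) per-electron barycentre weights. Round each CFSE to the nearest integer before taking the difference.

-8972

Ni is in group 10, so Ni²⁺ is d⁸ (10 − 2 = 8).
In an octahedral site d⁸ (HS) is t2g^6 e_g^2, giving CFSE(oct) = -1.2Δ_oct = -12750 cm⁻¹.
Tetrahedral e^4 t2^4 gives -0.8Δₜ = -0.8 × (4/9) × 10625 = -3778 cm⁻¹.
Subtracting, OSPE = -12750 − (-3778) = -8972 cm⁻¹.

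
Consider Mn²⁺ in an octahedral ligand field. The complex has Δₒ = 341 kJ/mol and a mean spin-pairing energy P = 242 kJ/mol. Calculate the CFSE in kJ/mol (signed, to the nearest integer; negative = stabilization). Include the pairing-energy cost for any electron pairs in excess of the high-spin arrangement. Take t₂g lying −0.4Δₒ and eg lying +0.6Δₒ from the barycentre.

-198

Mn²⁺: group 7, so d-count = 7 − 2 = 5.
With Δₒ > P the complex is low-spin.
That gives t₂g⁵ eg⁰.
Orbital CFSE = -2.0Δₒ = -2.0 × 341 = -682 kJ/mol.
Excess pairs vs high-spin: 2 − 0 = 2; pairing cost = +484 kJ/mol.
Net CFSE = -682 + 484 = -198 kJ/mol.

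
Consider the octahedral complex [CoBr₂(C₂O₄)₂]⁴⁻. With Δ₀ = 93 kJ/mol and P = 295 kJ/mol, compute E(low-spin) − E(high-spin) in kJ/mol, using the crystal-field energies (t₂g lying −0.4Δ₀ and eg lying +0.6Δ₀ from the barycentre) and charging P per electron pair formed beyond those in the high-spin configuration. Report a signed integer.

202

Ligand charges: 2×(-1) from Br⁻ and 2×(-2) from C₂O₄²⁻ sum to -6; with overall charge -4, Co is +2.
Co sits in group 9; removing 2 electrons leaves Co²⁺ with 9 − 2 = 7 d electrons.
In the high-spin limit (t₂g⁵ eg²) the orbital term is -0.8Δ₀ = -74 kJ/mol, with no excess pairing.
For low-spin the configuration is t₂g⁶ eg¹: orbital energy -1.8 × 93 = -167 kJ/mol, and 1 additional pair relative to high-spin adds 295 kJ/mol, giving 128 kJ/mol.
The difference is 128 − (-74) = 202 kJ/mol, so high-spin lies lower.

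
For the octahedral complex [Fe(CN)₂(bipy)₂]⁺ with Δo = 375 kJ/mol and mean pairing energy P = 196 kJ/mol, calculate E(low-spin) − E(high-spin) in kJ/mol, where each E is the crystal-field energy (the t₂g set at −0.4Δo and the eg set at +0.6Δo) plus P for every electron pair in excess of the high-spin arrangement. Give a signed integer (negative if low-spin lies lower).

Ligand charges: 2×(-1) from CN⁻ and 2×(+0) from bipy sum to -2; with overall charge +1, Fe is +3.
Fe³⁺: group 8, so d-count = 8 − 3 = 5.
In the high-spin limit (t₂g³ eg²) the orbital term is 0.0Δo = 0 kJ/mol, with no excess pairing.
For low-spin the configuration is t₂g⁵ eg⁰: orbital energy -2.0 × 375 = -750 kJ/mol, and 2 additional pairs relative to high-spin add 392 kJ/mol, giving -358 kJ/mol.
The difference is -358 − (0) = -358 kJ/mol, so low-spin lies lower.

-358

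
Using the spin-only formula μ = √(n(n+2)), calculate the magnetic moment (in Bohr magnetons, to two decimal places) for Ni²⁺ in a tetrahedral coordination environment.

2.83 Bohr magnetons

Group 10 minus oxidation state +2 gives a d⁸ configuration for Ni²⁺.
Tetrahedral splitting is small, so the complex is high-spin.
Configuration: e⁴ t₂⁴ → 2 unpaired electrons.
μ(spin-only) = √[2(2+2)] = √8 ≈ 2.83 Bohr magnetons.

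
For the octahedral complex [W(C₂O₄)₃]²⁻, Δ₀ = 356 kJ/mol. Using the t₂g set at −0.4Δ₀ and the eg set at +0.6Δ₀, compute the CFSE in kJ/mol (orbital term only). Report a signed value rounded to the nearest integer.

-285

Each C₂O₄²⁻ contributes -2; 3 × (-2) = -6. With overall charge -2, W is in the +4 oxidation state.
W sits in group 6; removing 4 electrons leaves W⁴⁺ with 6 − 4 = 2 d electrons.
The d² electrons fill as t₂g² eg⁰.
CFSE(orbital) = 2×(-0.4Δ₀) + 0×(0.6Δ₀) = -0.8Δ₀; with Δ₀ = 356 kJ/mol that is -285 kJ/mol.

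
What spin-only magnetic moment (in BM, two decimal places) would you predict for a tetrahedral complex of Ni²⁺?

Ni sits in group 10; removing 2 electrons leaves Ni²⁺ with 10 − 2 = 8 d electrons.
With tetrahedral geometry the complex is necessarily high-spin.
Configuration: e⁴ t₂⁴ → 2 unpaired electrons.
μ(spin-only) = √[2(2+2)] = √8 ≈ 2.83 BM.

2.83 BM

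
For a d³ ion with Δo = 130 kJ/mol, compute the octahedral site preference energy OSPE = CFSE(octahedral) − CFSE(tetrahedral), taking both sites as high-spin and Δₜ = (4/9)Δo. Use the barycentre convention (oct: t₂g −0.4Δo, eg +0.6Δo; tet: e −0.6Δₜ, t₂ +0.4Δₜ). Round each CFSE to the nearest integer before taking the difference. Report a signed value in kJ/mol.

In an octahedral site d³ (HS) is t₂g³ eg⁰, giving CFSE(oct) = -1.2Δo = -156 kJ/mol.
In a tetrahedral site the filling is e² t₂¹: CFSE(tet) = -0.8Δₜ = -0.8 × (4/9)(130) = -46 kJ/mol.
Subtracting, OSPE = -156 − (-46) = -110 kJ/mol.

-110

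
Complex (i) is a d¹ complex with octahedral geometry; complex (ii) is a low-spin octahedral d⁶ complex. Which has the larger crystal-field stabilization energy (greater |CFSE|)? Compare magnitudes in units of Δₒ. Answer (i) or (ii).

(i): For octahedral d¹ the high- and low-spin configurations coincide; t2g^1 e_g^0, CFSE = -0.4Δₒ.
(ii): t₂g⁶ eg⁰, CFSE = -2.4Δₒ.
So (ii) has the larger |CFSE|.

(ii)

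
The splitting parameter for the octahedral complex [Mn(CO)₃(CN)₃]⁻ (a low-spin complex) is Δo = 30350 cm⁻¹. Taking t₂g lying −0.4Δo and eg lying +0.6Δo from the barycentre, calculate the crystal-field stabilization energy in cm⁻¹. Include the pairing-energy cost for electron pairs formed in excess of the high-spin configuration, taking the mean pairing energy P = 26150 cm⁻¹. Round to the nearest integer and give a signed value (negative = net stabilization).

Ligand charges: 3×(+0) from CO and 3×(-1) from CN⁻ sum to -3; with overall charge -1, Mn is +2.
Mn sits in group 7; removing 2 electrons leaves Mn²⁺ with 7 − 2 = 5 d electrons.
Configuration: t₂g⁵ eg⁰.
The orbital stabilization is -2.0Δo = -2.0 × 30350 = -60700 cm⁻¹.
Pairing penalty: 2 pairs vs 0 in the high-spin reference → 2 extra × P = 52300 cm⁻¹.
Overall CFSE = -60700 + 52300 = -8400 cm⁻¹.

-8400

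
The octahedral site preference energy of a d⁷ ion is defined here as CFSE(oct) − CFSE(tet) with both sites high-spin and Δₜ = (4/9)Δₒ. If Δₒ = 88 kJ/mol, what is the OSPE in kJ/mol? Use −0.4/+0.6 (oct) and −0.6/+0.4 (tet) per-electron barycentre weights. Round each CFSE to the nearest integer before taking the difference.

In an octahedral site d⁷ (HS) is t₂g⁵ eg², giving CFSE(oct) = -0.8Δₒ = -70 kJ/mol.
In a tetrahedral site the filling is e⁴ t₂³: CFSE(tet) = -1.2Δₜ = -1.2 × (4/9)(88) = -47 kJ/mol.
OSPE = CFSE(oct) − CFSE(tet) = -70 − (-47) = -23 kJ/mol.

-23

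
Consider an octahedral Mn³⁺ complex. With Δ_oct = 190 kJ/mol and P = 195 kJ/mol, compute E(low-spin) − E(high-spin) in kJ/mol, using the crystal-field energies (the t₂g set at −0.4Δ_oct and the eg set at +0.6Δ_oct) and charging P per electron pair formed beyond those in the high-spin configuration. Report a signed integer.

Mn³⁺: group 7, so d-count = 7 − 3 = 4.
High-spin d⁴ fills as t₂g³ eg¹ with CFSE 3(−0.4) + 1(+0.6) = -0.6Δ_oct = -114 kJ/mol.
For low-spin the configuration is t₂g⁴ eg⁰: orbital energy -1.6 × 190 = -304 kJ/mol, and 1 additional pair relative to high-spin adds 195 kJ/mol, giving -109 kJ/mol.
Thus E(LS) − E(HS) = 5 kJ/mol.

5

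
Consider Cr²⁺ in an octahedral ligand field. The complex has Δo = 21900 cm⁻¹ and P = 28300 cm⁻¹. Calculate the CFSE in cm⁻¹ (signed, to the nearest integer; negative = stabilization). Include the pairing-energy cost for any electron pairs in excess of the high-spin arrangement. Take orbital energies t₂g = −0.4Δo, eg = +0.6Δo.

Cr²⁺: group 6, so d-count = 6 − 2 = 4.
Here Δo < P (21900 < 28300), so the high-spin state is favoured.
That gives t₂g³ eg¹.
Orbital CFSE = -0.6Δo = -0.6 × 21900 = -13140 cm⁻¹.
High-spin has no excess pairs, so no pairing correction applies.

-13140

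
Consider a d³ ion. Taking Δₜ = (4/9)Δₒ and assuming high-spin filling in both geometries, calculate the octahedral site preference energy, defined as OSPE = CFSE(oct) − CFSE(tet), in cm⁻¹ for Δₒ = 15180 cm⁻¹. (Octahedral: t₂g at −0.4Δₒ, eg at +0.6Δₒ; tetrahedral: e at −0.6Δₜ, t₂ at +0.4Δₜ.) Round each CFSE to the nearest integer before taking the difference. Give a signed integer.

-12819

Octahedral (high-spin): t2g^3 e_g^0, CFSE = 3(−0.4) + 0(+0.6) = -1.2Δₒ = -1.2 × 15180 = -18216 cm⁻¹.
Tetrahedral e^2 t2^1 gives -0.8Δₜ = -0.8 × (4/9) × 15180 = -5397 cm⁻¹.
OSPE = -18216 − (-5397) = -12819 cm⁻¹.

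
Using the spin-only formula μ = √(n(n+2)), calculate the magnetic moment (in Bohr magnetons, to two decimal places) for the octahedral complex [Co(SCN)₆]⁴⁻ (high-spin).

3.87 Bohr magnetons

Each SCN⁻ contributes -1; 6 × (-1) = -6. With overall charge -4, Co is in the +2 oxidation state.
Co²⁺: group 9, so d-count = 9 − 2 = 7.
Configuration: t2g^5 e_g^2 → 3 unpaired electrons.
μ(spin-only) = √[3(3+2)] = √15 ≈ 3.87 Bohr magnetons.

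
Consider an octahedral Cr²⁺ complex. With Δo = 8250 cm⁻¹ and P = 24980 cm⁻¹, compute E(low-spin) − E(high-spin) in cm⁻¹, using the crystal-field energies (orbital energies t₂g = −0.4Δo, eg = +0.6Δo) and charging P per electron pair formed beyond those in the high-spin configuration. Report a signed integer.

16730

Cr sits in group 6; removing 2 electrons leaves Cr²⁺ with 6 − 2 = 4 d electrons.
High-spin d⁴ fills as t₂g³ eg¹ with CFSE 3(−0.4) + 1(+0.6) = -0.6Δo = -4950 cm⁻¹.
For low-spin the configuration is t₂g⁴ eg⁰: orbital energy -1.6 × 8250 = -13200 cm⁻¹, and 1 additional pair relative to high-spin adds 24980 cm⁻¹, giving 11780 cm⁻¹.
Thus E(LS) − E(HS) = 16730 cm⁻¹.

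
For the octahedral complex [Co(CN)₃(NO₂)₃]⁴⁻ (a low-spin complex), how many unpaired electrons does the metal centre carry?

1

Ligand charges: 3×(-1) from CN⁻ and 3×(-1) from NO₂⁻ sum to -6; with overall charge -4, Co is +2.
Co²⁺: group 9, so d-count = 9 − 2 = 7.
Configuration: t2g^6 e_g^1, giving 1 unpaired electron.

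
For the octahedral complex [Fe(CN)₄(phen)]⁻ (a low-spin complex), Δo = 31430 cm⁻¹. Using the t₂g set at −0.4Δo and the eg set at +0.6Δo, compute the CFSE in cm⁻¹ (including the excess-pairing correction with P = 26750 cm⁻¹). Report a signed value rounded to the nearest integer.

Ligand charges: 4×(-1) from CN⁻ and 1×(+0) from phen sum to -4; with overall charge -1, Fe is +3.
Group 8 minus oxidation state +3 gives a d⁵ configuration for Fe³⁺.
Electron filling gives t₂g⁵ eg⁰.
Orbital CFSE = 5(-0.4) + 0(0.6) = -2.0Δo = -2.0 × 31430 = -62860 cm⁻¹.
Relative to high-spin t₂g³ eg² (0 paired), the low-spin configuration has 2 additional pairs, contributing +2 × 26750 = +53500 cm⁻¹.
Overall CFSE = -62860 + 53500 = -9360 cm⁻¹.

-9360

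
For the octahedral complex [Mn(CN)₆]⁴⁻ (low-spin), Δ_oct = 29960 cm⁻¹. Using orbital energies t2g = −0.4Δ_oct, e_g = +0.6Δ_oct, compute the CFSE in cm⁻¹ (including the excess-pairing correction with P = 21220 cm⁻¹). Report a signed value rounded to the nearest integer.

-17480

Each CN⁻ contributes -1; 6 × (-1) = -6. With overall charge -4, Mn is in the +2 oxidation state.
Mn sits in group 7; removing 2 electrons leaves Mn²⁺ with 7 − 2 = 5 d electrons.
Electron filling gives t2g^5 e_g^0.
The orbital stabilization is -2.0Δ_oct = -2.0 × 29960 = -59920 cm⁻¹.
Pairing penalty: 2 pairs vs 0 in the high-spin reference → 2 extra × P = 42440 cm⁻¹.
Combining: -59920 + 42440 = -17480 cm⁻¹.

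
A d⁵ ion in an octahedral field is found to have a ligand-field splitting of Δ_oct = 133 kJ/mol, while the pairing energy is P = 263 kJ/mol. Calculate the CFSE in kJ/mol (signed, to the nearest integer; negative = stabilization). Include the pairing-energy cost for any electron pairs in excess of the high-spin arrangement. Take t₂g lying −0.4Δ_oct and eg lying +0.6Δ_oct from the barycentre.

Here Δ_oct < P (133 < 263), so the high-spin state is favoured.
Configuration: t₂g³ eg².
Orbital CFSE = 0.0Δ_oct = 0.0 × 133 = 0 kJ/mol.
High-spin has no excess pairs, so no pairing correction applies.

0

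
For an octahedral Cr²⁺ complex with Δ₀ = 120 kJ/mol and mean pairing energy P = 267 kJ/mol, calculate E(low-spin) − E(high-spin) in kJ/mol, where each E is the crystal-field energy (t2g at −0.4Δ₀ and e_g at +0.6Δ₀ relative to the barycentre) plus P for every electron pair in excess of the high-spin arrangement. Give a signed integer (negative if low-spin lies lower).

147

Group 6 minus oxidation state +2 gives a d⁴ configuration for Cr²⁺.
High-spin d⁴ fills as t2g^3 e_g^1 with CFSE 3(−0.4) + 1(+0.6) = -0.6Δ₀ = -72 kJ/mol.
Low-spin t2g^4 e_g^0 gives -1.6Δ₀ = -192 kJ/mol, but forming 1 extra pair costs 1P = 267 kJ/mol, so E(LS) = -192 + 267 = 75 kJ/mol.
Thus E(LS) − E(HS) = 147 kJ/mol.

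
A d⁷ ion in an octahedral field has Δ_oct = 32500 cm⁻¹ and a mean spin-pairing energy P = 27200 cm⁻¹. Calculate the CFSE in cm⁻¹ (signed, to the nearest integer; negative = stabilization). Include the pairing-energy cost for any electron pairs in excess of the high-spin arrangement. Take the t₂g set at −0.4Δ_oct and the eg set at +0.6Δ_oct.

Since Δ_oct = 32500 cm⁻¹ > P = 27200 cm⁻¹, the complex adopts the low-spin configuration.
Filling d⁷ accordingly: t₂g⁶ eg¹.
Orbital CFSE = -1.8Δ_oct = -1.8 × 32500 = -58500 cm⁻¹.
Excess pairs vs high-spin: 3 − 2 = 1; pairing cost = +27200 cm⁻¹.
Net CFSE = -58500 + 27200 = -31300 cm⁻¹.

-31300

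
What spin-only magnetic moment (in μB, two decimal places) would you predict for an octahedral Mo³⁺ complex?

Group 6 minus oxidation state +3 gives a d³ configuration for Mo³⁺.
Configuration: t₂g³ eg⁰ → 3 unpaired electrons.
μ(spin-only) = √[3(3+2)] = √15 ≈ 3.87 μB.

3.87 μB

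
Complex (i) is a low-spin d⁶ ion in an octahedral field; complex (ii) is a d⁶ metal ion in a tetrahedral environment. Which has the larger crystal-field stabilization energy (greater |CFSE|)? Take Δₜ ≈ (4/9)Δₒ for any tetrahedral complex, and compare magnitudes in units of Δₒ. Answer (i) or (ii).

(i)

(i): t2g^6 e_g^0, CFSE = -2.4Δₒ.
(ii): With tetrahedral geometry the complex is necessarily high-spin; e^3 t2^3, CFSE = -0.6Δₜ ≈ -0.27Δₒ.
So (i) has the larger |CFSE|.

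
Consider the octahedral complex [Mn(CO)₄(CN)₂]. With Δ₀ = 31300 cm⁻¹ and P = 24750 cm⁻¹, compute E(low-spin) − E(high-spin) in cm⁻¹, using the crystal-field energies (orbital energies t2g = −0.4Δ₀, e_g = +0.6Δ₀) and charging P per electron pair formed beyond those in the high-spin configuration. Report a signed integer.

Ligand charges: 4×(+0) from CO and 2×(-1) from CN⁻ sum to -2; with overall charge +0, Mn is +2.
Mn²⁺: group 7, so d-count = 7 − 2 = 5.
High-spin: t2g^3 e_g^2, CFSE = 0.0Δ₀ = 0 cm⁻¹.
Low-spin t2g^5 e_g^0 gives -2.0Δ₀ = -62600 cm⁻¹, but forming 2 extra pairs costs 2P = 49500 cm⁻¹, so E(LS) = -62600 + 49500 = -13100 cm⁻¹.
The difference is -13100 − (0) = -13100 cm⁻¹, so low-spin lies lower.

-13100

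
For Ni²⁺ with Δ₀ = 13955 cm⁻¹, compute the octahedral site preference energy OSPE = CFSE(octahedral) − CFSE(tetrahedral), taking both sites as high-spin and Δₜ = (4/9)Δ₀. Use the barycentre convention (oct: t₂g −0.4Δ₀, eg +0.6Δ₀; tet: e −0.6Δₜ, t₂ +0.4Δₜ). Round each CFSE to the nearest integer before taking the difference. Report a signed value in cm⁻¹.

-11784

Ni²⁺: group 10, so d-count = 10 − 2 = 8.
Octahedral (high-spin): t2g^6 e_g^2, CFSE = 6(−0.4) + 2(+0.6) = -1.2Δ₀ = -1.2 × 13955 = -16746 cm⁻¹.
Tetrahedral: e^4 t2^4, CFSE = 4(−0.6) + 4(+0.4) = -0.8Δₜ = -0.8 × (4/9) × 13955 = -4962 cm⁻¹.
OSPE = -16746 − (-4962) = -11784 cm⁻¹.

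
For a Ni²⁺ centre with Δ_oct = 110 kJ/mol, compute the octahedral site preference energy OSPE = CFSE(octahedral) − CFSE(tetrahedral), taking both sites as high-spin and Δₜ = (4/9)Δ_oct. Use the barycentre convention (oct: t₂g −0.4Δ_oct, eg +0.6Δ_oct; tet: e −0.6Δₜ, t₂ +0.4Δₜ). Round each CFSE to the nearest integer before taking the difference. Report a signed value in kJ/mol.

Group 10 minus oxidation state +2 gives a d⁸ configuration for Ni²⁺.
In an octahedral site d⁸ (HS) is t2g^6 e_g^2, giving CFSE(oct) = -1.2Δ_oct = -132 kJ/mol.
In a tetrahedral site the filling is e^4 t2^4: CFSE(tet) = -0.8Δₜ = -0.8 × (4/9)(110) = -39 kJ/mol.
Subtracting, OSPE = -132 − (-39) = -93 kJ/mol.

-93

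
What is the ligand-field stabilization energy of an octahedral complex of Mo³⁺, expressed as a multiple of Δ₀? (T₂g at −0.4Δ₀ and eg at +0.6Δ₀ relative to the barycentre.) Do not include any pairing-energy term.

-1.2 Δ₀

Mo is in group 6, so Mo³⁺ is d³ (6 − 3 = 3).
Configuration: t₂g³ eg⁰.
CFSE = 3(-0.4Δ₀) + 0(0.6Δ₀) = -1.2Δ₀ + 0.0Δ₀ = -1.2Δ₀.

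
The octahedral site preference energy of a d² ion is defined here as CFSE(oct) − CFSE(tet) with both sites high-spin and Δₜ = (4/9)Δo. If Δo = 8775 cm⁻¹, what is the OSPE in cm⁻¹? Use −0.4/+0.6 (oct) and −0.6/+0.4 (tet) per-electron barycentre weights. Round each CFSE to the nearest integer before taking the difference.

-2340

In an octahedral site d² (HS) is t₂g² eg⁰, giving CFSE(oct) = -0.8Δo = -7020 cm⁻¹.
Tetrahedral e² t₂⁰ gives -1.2Δₜ = -1.2 × (4/9) × 8775 = -4680 cm⁻¹.
Subtracting, OSPE = -7020 − (-4680) = -2340 cm⁻¹.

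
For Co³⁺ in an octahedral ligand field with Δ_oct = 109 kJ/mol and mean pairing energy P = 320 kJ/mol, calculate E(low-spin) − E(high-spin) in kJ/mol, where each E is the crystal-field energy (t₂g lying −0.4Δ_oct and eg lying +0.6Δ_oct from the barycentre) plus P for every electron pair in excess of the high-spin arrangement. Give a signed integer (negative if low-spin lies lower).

422

Co is in group 9, so Co³⁺ is d⁶ (9 − 3 = 6).
High-spin d⁶ fills as t₂g⁴ eg² with CFSE 4(−0.4) + 2(+0.6) = -0.4Δ_oct = -44 kJ/mol.
Low-spin t₂g⁶ eg⁰ gives -2.4Δ_oct = -262 kJ/mol, but forming 2 extra pairs costs 2P = 640 kJ/mol, so E(LS) = -262 + 640 = 378 kJ/mol.
The difference is 378 − (-44) = 422 kJ/mol, so high-spin lies lower.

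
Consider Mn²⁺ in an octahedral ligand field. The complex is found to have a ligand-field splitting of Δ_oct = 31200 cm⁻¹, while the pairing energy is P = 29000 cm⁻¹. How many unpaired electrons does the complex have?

1

Mn is in group 7, so Mn²⁺ is d⁵ (7 − 2 = 5).
With Δ_oct > P the complex is low-spin.
That gives t2g^5 e_g^0.
Unpaired electrons: 1.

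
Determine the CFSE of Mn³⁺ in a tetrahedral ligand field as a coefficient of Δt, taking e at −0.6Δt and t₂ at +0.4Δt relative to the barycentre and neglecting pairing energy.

-0.4 Δt

Mn is in group 7, so Mn³⁺ is d⁴ (7 − 3 = 4).
With tetrahedral geometry the complex is necessarily high-spin.
Configuration: e² t₂².
CFSE = 2(-0.6Δt) + 2(0.4Δt) = -1.2Δt + 0.8Δt = -0.4Δt.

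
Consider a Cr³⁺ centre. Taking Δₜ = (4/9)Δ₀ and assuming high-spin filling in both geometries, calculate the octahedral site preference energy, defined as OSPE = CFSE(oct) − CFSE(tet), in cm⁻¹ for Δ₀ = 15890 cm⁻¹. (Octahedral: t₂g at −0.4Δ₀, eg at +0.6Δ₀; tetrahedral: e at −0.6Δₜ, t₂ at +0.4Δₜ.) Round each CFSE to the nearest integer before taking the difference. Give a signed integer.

Cr is in group 6, so Cr³⁺ is d³ (6 − 3 = 3).
Octahedral high-spin t₂g³ eg⁰: CFSE = -1.2 × 15890 = -19068 cm⁻¹.
In a tetrahedral site the filling is e² t₂¹: CFSE(tet) = -0.8Δₜ = -0.8 × (4/9)(15890) = -5650 cm⁻¹.
OSPE = CFSE(oct) − CFSE(tet) = -19068 − (-5650) = -13418 cm⁻¹.

-13418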